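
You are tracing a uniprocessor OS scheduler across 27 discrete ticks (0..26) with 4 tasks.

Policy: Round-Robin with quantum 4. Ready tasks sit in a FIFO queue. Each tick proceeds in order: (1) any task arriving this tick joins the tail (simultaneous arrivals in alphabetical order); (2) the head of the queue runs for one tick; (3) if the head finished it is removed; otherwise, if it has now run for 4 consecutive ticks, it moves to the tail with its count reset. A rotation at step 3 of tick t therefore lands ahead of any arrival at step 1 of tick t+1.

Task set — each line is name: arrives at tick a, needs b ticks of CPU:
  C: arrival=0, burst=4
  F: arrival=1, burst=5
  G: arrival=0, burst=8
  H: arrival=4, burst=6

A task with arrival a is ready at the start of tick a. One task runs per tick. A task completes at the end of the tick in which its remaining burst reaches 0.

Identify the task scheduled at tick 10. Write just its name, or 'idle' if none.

running at tick 10 = F

t=0: queue=[C,G] q_used=0 → run C
t=1: queue=[C,G,F] q_used=1 → run C
t=2: queue=[C,G,F] q_used=2 → run C
t=3: queue=[C,G,F] q_used=3 → run C
t=4: queue=[G,F,H] q_used=0 → run G
t=5: queue=[G,F,H] q_used=1 → run G
t=6: queue=[G,F,H] q_used=2 → run G
t=7: queue=[G,F,H] q_used=3 → run G
t=8: queue=[F,H,G] q_used=0 → run F
t=9: queue=[F,H,G] q_used=1 → run F
t=10: queue=[F,H,G] q_used=2 → run F
t=11: queue=[F,H,G] q_used=3 → run F
t=12: queue=[H,G,F] q_used=0 → run H
t=13: queue=[H,G,F] q_used=1 → run H
t=14: queue=[H,G,F] q_used=2 → run H
t=15: queue=[H,G,F] q_used=3 → run H
t=16: queue=[G,F,H] q_used=0 → run G
t=17: queue=[G,F,H] q_used=1 → run G
t=18: queue=[G,F,H] q_used=2 → run G
t=19: queue=[G,F,H] q_used=3 → run G
t=20: queue=[F,H] q_used=0 → run F
t=21: queue=[H] q_used=0 → run H
t=22: queue=[H] q_used=1 → run H
t=23: (idle)
t=24: (idle)
t=25: (idle)
t=26: (idle)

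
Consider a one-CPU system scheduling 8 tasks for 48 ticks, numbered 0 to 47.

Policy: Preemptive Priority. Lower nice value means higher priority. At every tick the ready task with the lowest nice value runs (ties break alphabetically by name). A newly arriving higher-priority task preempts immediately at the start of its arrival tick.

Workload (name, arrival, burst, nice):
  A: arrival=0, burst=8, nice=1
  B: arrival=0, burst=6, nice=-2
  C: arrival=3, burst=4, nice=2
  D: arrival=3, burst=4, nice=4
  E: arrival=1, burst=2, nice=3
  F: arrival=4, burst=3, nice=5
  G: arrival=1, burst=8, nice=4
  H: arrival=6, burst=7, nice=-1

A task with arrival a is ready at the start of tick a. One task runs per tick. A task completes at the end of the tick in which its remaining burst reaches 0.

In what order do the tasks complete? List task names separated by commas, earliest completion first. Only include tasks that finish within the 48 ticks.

completion order = B, H, A, C, E, D, G, F

t=0: ready={A,B} → run B
t=1: ready={A,B,E,G} → run B
t=2: ready={A,B,E,G} → run B
t=3: ready={A,B,C,D,E,G} → run B
t=4: ready={A,B,C,D,E,F,G} → run B
t=5: ready={A,B,C,D,E,F,G} → run B
t=6: ready={A,C,D,E,F,G,H} → run H
t=7: ready={A,C,D,E,F,G,H} → run H
t=8: ready={A,C,D,E,F,G,H} → run H
t=9: ready={A,C,D,E,F,G,H} → run H
t=10: ready={A,C,D,E,F,G,H} → run H
t=11: ready={A,C,D,E,F,G,H} → run H
t=12: ready={A,C,D,E,F,G,H} → run H
t=13: ready={A,C,D,E,F,G} → run A
t=14: ready={A,C,D,E,F,G} → run A
t=15: ready={A,C,D,E,F,G} → run A
t=16: ready={A,C,D,E,F,G} → run A
t=17: ready={A,C,D,E,F,G} → run A
t=18: ready={A,C,D,E,F,G} → run A
t=19: ready={A,C,D,E,F,G} → run A
t=20: ready={A,C,D,E,F,G} → run A
t=21: ready={C,D,E,F,G} → run C
t=22: ready={C,D,E,F,G} → run C
t=23: ready={C,D,E,F,G} → run C
t=24: ready={C,D,E,F,G} → run C
t=25: ready={D,E,F,G} → run E
t=26: ready={D,E,F,G} → run E
t=27: ready={D,F,G} → run D
t=28: ready={D,F,G} → run D
t=29: ready={D,F,G} → run D
t=30: ready={D,F,G} → run D
t=31: ready={F,G} → run G
t=32: ready={F,G} → run G
t=33: ready={F,G} → run G
t=34: ready={F,G} → run G
t=35: ready={F,G} → run G
t=36: ready={F,G} → run G
t=37: ready={F,G} → run G
t=38: ready={F,G} → run G
t=39: ready={F} → run F
t=40: ready={F} → run F
t=41: ready={F} → run F
t=42: (idle)
t=43: (idle)
t=44: (idle)
t=45: (idle)
t=46: (idle)
t=47: (idle)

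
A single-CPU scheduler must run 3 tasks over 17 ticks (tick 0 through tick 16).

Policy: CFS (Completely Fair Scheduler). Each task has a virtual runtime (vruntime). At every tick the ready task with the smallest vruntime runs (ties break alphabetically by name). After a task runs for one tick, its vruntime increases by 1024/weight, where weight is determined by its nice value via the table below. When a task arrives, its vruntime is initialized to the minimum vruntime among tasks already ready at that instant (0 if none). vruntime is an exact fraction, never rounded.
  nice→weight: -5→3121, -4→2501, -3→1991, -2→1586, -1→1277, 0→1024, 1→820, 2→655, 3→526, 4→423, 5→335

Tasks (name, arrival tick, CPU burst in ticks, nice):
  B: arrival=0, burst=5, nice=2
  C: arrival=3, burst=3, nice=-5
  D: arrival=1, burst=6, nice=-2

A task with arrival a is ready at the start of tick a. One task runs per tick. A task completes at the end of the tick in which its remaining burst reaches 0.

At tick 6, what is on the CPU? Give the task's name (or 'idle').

t=0: vr[B=0] → run B
t=1: vr[B=1024/655 D=1024/655] → run B
t=2: vr[B=2048/655 D=1024/655] → run D
t=3: vr[B=2048/655 C=1147392/519415 D=1147392/519415] → run C
t=4: vr[B=2048/655 C=4112891392/1621094215 D=1147392/519415] → run D
t=5: vr[B=2048/655 C=4112891392/1621094215 D=1482752/519415] → run C
t=6: vr[B=2048/655 C=4644772352/1621094215 D=1482752/519415] → run D
t=7: vr[B=2048/655 C=4644772352/1621094215 D=1818112/519415] → run C
t=8: vr[B=2048/655 D=1818112/519415] → run B
t=9: vr[B=3072/655 D=1818112/519415] → run D
t=10: vr[B=3072/655 D=2153472/519415] → run D
t=11: vr[B=3072/655 D=2488832/519415] → run B
t=12: vr[B=4096/655 D=2488832/519415] → run D
t=13: vr[B=4096/655] → run B
t=14: (idle)
t=15: (idle)
t=16: (idle)

running at tick 6 = D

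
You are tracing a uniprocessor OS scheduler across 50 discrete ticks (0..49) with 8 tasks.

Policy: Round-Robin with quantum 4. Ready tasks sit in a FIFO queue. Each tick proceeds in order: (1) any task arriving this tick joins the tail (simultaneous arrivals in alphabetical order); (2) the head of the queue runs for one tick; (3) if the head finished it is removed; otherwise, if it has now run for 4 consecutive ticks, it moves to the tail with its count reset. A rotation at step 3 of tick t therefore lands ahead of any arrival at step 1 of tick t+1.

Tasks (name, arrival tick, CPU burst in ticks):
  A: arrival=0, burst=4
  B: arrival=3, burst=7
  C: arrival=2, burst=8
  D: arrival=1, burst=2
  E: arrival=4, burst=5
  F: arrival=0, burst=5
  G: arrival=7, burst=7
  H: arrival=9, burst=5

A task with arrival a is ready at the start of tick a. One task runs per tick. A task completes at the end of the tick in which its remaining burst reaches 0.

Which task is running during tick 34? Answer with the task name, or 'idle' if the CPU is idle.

t=0: queue=[A,F] q_used=0 → run A
t=1: queue=[A,F,D] q_used=1 → run A
t=2: queue=[A,F,D,C] q_used=2 → run A
t=3: queue=[A,F,D,C,B] q_used=3 → run A
t=4: queue=[F,D,C,B,E] q_used=0 → run F
t=5: queue=[F,D,C,B,E] q_used=1 → run F
t=6: queue=[F,D,C,B,E] q_used=2 → run F
t=7: queue=[F,D,C,B,E,G] q_used=3 → run F
t=8: queue=[D,C,B,E,G,F] q_used=0 → run D
t=9: queue=[D,C,B,E,G,F,H] q_used=1 → run D
t=10: queue=[C,B,E,G,F,H] q_used=0 → run C
t=11: queue=[C,B,E,G,F,H] q_used=1 → run C
t=12: queue=[C,B,E,G,F,H] q_used=2 → run C
t=13: queue=[C,B,E,G,F,H] q_used=3 → run C
t=14: queue=[B,E,G,F,H,C] q_used=0 → run B
t=15: queue=[B,E,G,F,H,C] q_used=1 → run B
t=16: queue=[B,E,G,F,H,C] q_used=2 → run B
t=17: queue=[B,E,G,F,H,C] q_used=3 → run B
t=18: queue=[E,G,F,H,C,B] q_used=0 → run E
t=19: queue=[E,G,F,H,C,B] q_used=1 → run E
t=20: queue=[E,G,F,H,C,B] q_used=2 → run E
t=21: queue=[E,G,F,H,C,B] q_used=3 → run E
t=22: queue=[G,F,H,C,B,E] q_used=0 → run G
t=23: queue=[G,F,H,C,B,E] q_used=1 → run G
t=24: queue=[G,F,H,C,B,E] q_used=2 → run G
t=25: queue=[G,F,H,C,B,E] q_used=3 → run G
t=26: queue=[F,H,C,B,E,G] q_used=0 → run F
t=27: queue=[H,C,B,E,G] q_used=0 → run H
t=28: queue=[H,C,B,E,G] q_used=1 → run H
t=29: queue=[H,C,B,E,G] q_used=2 → run H
t=30: queue=[H,C,B,E,G] q_used=3 → run H
t=31: queue=[C,B,E,G,H] q_used=0 → run C
t=32: queue=[C,B,E,G,H] q_used=1 → run C
t=33: queue=[C,B,E,G,H] q_used=2 → run C
t=34: queue=[C,B,E,G,H] q_used=3 → run C
t=35: queue=[B,E,G,H] q_used=0 → run B
t=36: queue=[B,E,G,H] q_used=1 → run B
t=37: queue=[B,E,G,H] q_used=2 → run B
t=38: queue=[E,G,H] q_used=0 → run E
t=39: queue=[G,H] q_used=0 → run G
t=40: queue=[G,H] q_used=1 → run G
t=41: queue=[G,H] q_used=2 → run G
t=42: queue=[H] q_used=0 → run H
t=43: (idle)
t=44: (idle)
t=45: (idle)
t=46: (idle)
t=47: (idle)
t=48: (idle)
t=49: (idle)

running at tick 34 = C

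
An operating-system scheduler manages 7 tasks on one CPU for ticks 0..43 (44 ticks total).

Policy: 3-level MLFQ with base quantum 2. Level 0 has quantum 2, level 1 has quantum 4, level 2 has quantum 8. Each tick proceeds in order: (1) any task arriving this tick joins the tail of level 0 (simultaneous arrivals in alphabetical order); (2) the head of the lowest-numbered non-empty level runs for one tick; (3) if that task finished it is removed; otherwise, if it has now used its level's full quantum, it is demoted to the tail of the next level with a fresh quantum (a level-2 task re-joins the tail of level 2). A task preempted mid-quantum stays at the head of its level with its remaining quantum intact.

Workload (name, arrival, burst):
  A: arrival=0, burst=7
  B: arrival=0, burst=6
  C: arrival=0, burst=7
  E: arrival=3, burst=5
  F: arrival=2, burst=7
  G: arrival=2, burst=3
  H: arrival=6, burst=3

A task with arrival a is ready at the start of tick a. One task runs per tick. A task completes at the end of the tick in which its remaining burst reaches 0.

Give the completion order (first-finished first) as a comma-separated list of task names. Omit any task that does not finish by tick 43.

completion order = B, G, E, H, A, C, F

t=0: L0/L1/L2 = ABC/-/- → run A
t=1: L0/L1/L2 = ABC/-/- → run A
t=2: L0/L1/L2 = BCFG/A/- → run B
t=3: L0/L1/L2 = BCFGE/A/- → run B
t=4: L0/L1/L2 = CFGE/AB/- → run C
t=5: L0/L1/L2 = CFGE/AB/- → run C
t=6: L0/L1/L2 = FGEH/ABC/- → run F
t=7: L0/L1/L2 = FGEH/ABC/- → run F
t=8: L0/L1/L2 = GEH/ABCF/- → run G
t=9: L0/L1/L2 = GEH/ABCF/- → run G
t=10: L0/L1/L2 = EH/ABCFG/- → run E
t=11: L0/L1/L2 = EH/ABCFG/- → run E
t=12: L0/L1/L2 = H/ABCFGE/- → run H
t=13: L0/L1/L2 = H/ABCFGE/- → run H
t=14: L0/L1/L2 = -/ABCFGEH/- → run A
t=15: L0/L1/L2 = -/ABCFGEH/- → run A
t=16: L0/L1/L2 = -/ABCFGEH/- → run A
t=17: L0/L1/L2 = -/ABCFGEH/- → run A
t=18: L0/L1/L2 = -/BCFGEH/A → run B
t=19: L0/L1/L2 = -/BCFGEH/A → run B
t=20: L0/L1/L2 = -/BCFGEH/A → run B
t=21: L0/L1/L2 = -/BCFGEH/A → run B
t=22: L0/L1/L2 = -/CFGEH/A → run C
t=23: L0/L1/L2 = -/CFGEH/A → run C
t=24: L0/L1/L2 = -/CFGEH/A → run C
t=25: L0/L1/L2 = -/CFGEH/A → run C
t=26: L0/L1/L2 = -/FGEH/AC → run F
t=27: L0/L1/L2 = -/FGEH/AC → run F
t=28: L0/L1/L2 = -/FGEH/AC → run F
t=29: L0/L1/L2 = -/FGEH/AC → run F
t=30: L0/L1/L2 = -/GEH/ACF → run G
t=31: L0/L1/L2 = -/EH/ACF → run E
t=32: L0/L1/L2 = -/EH/ACF → run E
t=33: L0/L1/L2 = -/EH/ACF → run E
t=34: L0/L1/L2 = -/H/ACF → run H
t=35: L0/L1/L2 = -/-/ACF → run A
t=36: L0/L1/L2 = -/-/CF → run C
t=37: L0/L1/L2 = -/-/F → run F
t=38: (idle)
t=39: (idle)
t=40: (idle)
t=41: (idle)
t=42: (idle)
t=43: (idle)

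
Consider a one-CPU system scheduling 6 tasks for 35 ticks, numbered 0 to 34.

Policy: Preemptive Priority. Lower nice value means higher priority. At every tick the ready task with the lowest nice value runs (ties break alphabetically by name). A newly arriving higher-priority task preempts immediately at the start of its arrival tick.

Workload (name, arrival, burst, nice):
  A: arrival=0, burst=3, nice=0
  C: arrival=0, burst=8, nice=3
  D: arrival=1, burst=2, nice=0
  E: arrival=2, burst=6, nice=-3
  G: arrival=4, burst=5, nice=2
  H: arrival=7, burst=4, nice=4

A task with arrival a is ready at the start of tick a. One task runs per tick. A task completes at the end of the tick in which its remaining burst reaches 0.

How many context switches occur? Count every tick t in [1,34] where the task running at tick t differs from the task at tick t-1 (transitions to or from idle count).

context switches = 7

t=0: ready={A,C} → run A
t=1: ready={A,C,D} → run A
t=2: ready={A,C,D,E} → run E
t=3: ready={A,C,D,E} → run E
t=4: ready={A,C,D,E,G} → run E
t=5: ready={A,C,D,E,G} → run E
t=6: ready={A,C,D,E,G} → run E
t=7: ready={A,C,D,E,G,H} → run E
t=8: ready={A,C,D,G,H} → run A
t=9: ready={C,D,G,H} → run D
t=10: ready={C,D,G,H} → run D
t=11: ready={C,G,H} → run G
t=12: ready={C,G,H} → run G
t=13: ready={C,G,H} → run G
t=14: ready={C,G,H} → run G
t=15: ready={C,G,H} → run G
t=16: ready={C,H} → run C
t=17: ready={C,H} → run C
t=18: ready={C,H} → run C
t=19: ready={C,H} → run C
t=20: ready={C,H} → run C
t=21: ready={C,H} → run C
t=22: ready={C,H} → run C
t=23: ready={C,H} → run C
t=24: ready={H} → run H
t=25: ready={H} → run H
t=26: ready={H} → run H
t=27: ready={H} → run H
t=28: (idle)
t=29: (idle)
t=30: (idle)
t=31: (idle)
t=32: (idle)
t=33: (idle)
t=34: (idle)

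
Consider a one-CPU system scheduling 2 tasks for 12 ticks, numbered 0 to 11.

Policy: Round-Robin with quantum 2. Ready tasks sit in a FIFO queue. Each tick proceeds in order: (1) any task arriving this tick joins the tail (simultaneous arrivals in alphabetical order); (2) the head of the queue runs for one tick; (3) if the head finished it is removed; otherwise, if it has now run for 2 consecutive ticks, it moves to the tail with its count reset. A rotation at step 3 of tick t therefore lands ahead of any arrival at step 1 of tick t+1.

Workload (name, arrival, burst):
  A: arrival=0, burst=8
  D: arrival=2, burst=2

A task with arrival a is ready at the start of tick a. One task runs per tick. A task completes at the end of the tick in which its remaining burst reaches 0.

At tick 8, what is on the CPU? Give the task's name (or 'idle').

running at tick 8 = A

t=0: queue=[A] q_used=0 → run A
t=1: queue=[A] q_used=1 → run A
t=2: queue=[A,D] q_used=0 → run A
t=3: queue=[A,D] q_used=1 → run A
t=4: queue=[D,A] q_used=0 → run D
t=5: queue=[D,A] q_used=1 → run D
t=6: queue=[A] q_used=0 → run A
t=7: queue=[A] q_used=1 → run A
t=8: queue=[A] q_used=0 → run A
t=9: queue=[A] q_used=1 → run A
t=10: (idle)
t=11: (idle)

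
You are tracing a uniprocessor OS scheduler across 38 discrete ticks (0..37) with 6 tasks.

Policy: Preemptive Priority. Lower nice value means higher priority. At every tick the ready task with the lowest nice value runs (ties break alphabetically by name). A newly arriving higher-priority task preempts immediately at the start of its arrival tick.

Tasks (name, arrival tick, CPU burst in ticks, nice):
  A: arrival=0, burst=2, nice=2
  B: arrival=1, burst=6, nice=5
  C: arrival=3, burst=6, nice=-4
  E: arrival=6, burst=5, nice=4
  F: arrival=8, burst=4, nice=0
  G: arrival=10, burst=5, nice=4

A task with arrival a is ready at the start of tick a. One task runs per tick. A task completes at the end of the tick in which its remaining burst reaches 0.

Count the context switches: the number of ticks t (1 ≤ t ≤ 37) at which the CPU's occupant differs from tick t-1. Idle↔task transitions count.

context switches = 7

t=0: ready={A} → run A
t=1: ready={A,B} → run A
t=2: ready={B} → run B
t=3: ready={B,C} → run C
t=4: ready={B,C} → run C
t=5: ready={B,C} → run C
t=6: ready={B,C,E} → run C
t=7: ready={B,C,E} → run C
t=8: ready={B,C,E,F} → run C
t=9: ready={B,E,F} → run F
t=10: ready={B,E,F,G} → run F
t=11: ready={B,E,F,G} → run F
t=12: ready={B,E,F,G} → run F
t=13: ready={B,E,G} → run E
t=14: ready={B,E,G} → run E
t=15: ready={B,E,G} → run E
t=16: ready={B,E,G} → run E
t=17: ready={B,E,G} → run E
t=18: ready={B,G} → run G
t=19: ready={B,G} → run G
t=20: ready={B,G} → run G
t=21: ready={B,G} → run G
t=22: ready={B,G} → run G
t=23: ready={B} → run B
t=24: ready={B} → run B
t=25: ready={B} → run B
t=26: ready={B} → run B
t=27: ready={B} → run B
t=28: (idle)
t=29: (idle)
t=30: (idle)
t=31: (idle)
t=32: (idle)
t=33: (idle)
t=34: (idle)
t=35: (idle)
t=36: (idle)
t=37: (idle)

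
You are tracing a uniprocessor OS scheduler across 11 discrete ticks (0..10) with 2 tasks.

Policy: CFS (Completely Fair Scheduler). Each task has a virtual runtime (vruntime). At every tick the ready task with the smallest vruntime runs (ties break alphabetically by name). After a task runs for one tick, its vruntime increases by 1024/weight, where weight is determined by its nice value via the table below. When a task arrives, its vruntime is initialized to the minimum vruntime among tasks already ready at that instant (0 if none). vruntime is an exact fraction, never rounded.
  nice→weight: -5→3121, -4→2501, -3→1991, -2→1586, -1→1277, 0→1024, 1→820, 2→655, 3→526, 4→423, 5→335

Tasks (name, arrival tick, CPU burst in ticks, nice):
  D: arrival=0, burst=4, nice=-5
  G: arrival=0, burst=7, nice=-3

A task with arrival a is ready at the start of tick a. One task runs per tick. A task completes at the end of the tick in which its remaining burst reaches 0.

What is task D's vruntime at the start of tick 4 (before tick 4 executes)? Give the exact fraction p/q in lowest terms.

t=0: vr[D=0 G=0] → run D
t=1: vr[D=1024/3121 G=0] → run G
t=2: vr[D=1024/3121 G=1024/1991] → run D
t=3: vr[D=2048/3121 G=1024/1991] → run G
t=4: vr[D=2048/3121 G=2048/1991] → run D
t=5: vr[D=3072/3121 G=2048/1991] → run D
t=6: vr[G=2048/1991] → run G
t=7: vr[G=3072/1991] → run G
t=8: vr[G=4096/1991] → run G
t=9: vr[G=5120/1991] → run G
t=10: vr[G=6144/1991] → run G

vruntime(D, start of tick 4) = 2048/3121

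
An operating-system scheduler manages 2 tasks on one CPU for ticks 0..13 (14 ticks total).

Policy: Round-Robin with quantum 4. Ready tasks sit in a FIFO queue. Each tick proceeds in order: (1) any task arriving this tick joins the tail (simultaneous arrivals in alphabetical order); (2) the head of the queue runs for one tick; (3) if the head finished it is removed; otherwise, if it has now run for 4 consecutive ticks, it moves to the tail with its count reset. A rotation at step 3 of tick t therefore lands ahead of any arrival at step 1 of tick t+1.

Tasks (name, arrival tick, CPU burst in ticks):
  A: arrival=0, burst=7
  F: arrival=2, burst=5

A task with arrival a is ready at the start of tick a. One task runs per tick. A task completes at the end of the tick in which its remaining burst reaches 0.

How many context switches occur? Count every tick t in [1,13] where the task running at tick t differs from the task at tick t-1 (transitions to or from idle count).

context switches = 4

t=0: queue=[A] q_used=0 → run A
t=1: queue=[A] q_used=1 → run A
t=2: queue=[A,F] q_used=2 → run A
t=3: queue=[A,F] q_used=3 → run A
t=4: queue=[F,A] q_used=0 → run F
t=5: queue=[F,A] q_used=1 → run F
t=6: queue=[F,A] q_used=2 → run F
t=7: queue=[F,A] q_used=3 → run F
t=8: queue=[A,F] q_used=0 → run A
t=9: queue=[A,F] q_used=1 → run A
t=10: queue=[A,F] q_used=2 → run A
t=11: queue=[F] q_used=0 → run F
t=12: (idle)
t=13: (idle)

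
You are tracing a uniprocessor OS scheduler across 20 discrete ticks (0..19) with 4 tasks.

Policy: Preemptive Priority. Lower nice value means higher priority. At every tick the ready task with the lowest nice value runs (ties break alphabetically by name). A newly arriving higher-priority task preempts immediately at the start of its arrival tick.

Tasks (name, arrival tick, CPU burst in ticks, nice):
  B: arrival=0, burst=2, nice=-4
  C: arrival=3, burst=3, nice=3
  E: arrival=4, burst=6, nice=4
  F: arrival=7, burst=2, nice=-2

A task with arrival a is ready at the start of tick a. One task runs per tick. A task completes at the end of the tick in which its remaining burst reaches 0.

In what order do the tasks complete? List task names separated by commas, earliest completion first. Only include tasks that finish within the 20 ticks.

completion order = B, C, F, E

t=0: ready={B} → run B
t=1: ready={B} → run B
t=2: (idle)
t=3: ready={C} → run C
t=4: ready={C,E} → run C
t=5: ready={C,E} → run C
t=6: ready={E} → run E
t=7: ready={E,F} → run F
t=8: ready={E,F} → run F
t=9: ready={E} → run E
t=10: ready={E} → run E
t=11: ready={E} → run E
t=12: ready={E} → run E
t=13: ready={E} → run E
t=14: (idle)
t=15: (idle)
t=16: (idle)
t=17: (idle)
t=18: (idle)
t=19: (idle)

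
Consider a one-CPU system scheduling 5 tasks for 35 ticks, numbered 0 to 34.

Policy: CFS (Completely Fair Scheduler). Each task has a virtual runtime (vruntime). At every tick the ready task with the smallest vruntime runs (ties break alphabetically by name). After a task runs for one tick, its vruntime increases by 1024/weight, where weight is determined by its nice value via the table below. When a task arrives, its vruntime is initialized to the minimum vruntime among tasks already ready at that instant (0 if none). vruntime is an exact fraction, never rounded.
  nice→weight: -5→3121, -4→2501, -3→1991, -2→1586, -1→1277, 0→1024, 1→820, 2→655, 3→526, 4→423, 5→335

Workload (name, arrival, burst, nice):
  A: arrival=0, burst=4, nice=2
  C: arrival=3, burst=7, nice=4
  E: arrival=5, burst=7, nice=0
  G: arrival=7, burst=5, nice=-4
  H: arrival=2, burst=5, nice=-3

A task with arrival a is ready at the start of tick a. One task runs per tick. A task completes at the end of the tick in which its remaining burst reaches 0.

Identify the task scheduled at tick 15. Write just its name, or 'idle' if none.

t=0: vr[A=0] → run A
t=1: vr[A=1024/655] → run A
t=2: vr[A=2048/655 H=2048/655] → run A
t=3: vr[A=3072/655 C=2048/655 H=2048/655] → run C
t=4: vr[A=3072/655 C=1537024/277065 H=2048/655] → run H
t=5: vr[A=3072/655 C=1537024/277065 E=4748288/1304105 H=4748288/1304105] → run E
t=6: vr[A=3072/655 C=1537024/277065 E=6052393/1304105 H=4748288/1304105] → run H
t=7: vr[A=3072/655 C=1537024/277065 E=6052393/1304105 G=5419008/1304105 H=5419008/1304105] → run G
t=8: vr[A=3072/655 C=1537024/277065 E=6052393/1304105 G=14888342528/3261566605 H=5419008/1304105] → run H
t=9: vr[A=3072/655 C=1537024/277065 E=6052393/1304105 G=14888342528/3261566605 H=6089728/1304105] → run G
t=10: vr[A=3072/655 C=1537024/277065 E=6052393/1304105 G=16223746048/3261566605 H=6089728/1304105] → run E
t=11: vr[A=3072/655 C=1537024/277065 E=7356498/1304105 G=16223746048/3261566605 H=6089728/1304105] → run H
t=12: vr[A=3072/655 C=1537024/277065 E=7356498/1304105 G=16223746048/3261566605 H=6760448/1304105] → run A
t=13: vr[C=1537024/277065 E=7356498/1304105 G=16223746048/3261566605 H=6760448/1304105] → run G
t=14: vr[C=1537024/277065 E=7356498/1304105 G=17559149568/3261566605 H=6760448/1304105] → run H
t=15: vr[C=1537024/277065 E=7356498/1304105 G=17559149568/3261566605] → run G
t=16: vr[C=1537024/277065 E=7356498/1304105 G=18894553088/3261566605] → run C
t=17: vr[C=2207744/277065 E=7356498/1304105 G=18894553088/3261566605] → run E
t=18: vr[C=2207744/277065 E=8660603/1304105 G=18894553088/3261566605] → run G
t=19: vr[C=2207744/277065 E=8660603/1304105] → run E
t=20: vr[C=2207744/277065 E=9964708/1304105] → run E
t=21: vr[C=2207744/277065 E=11268813/1304105] → run C
t=22: vr[C=959488/92355 E=11268813/1304105] → run E
t=23: vr[C=959488/92355 E=12572918/1304105] → run E
t=24: vr[C=959488/92355] → run C
t=25: vr[C=3549184/277065] → run C
t=26: vr[C=4219904/277065] → run C
t=27: vr[C=1630208/92355] → run C
t=28: (idle)
t=29: (idle)
t=30: (idle)
t=31: (idle)
t=32: (idle)
t=33: (idle)
t=34: (idle)

running at tick 15 = G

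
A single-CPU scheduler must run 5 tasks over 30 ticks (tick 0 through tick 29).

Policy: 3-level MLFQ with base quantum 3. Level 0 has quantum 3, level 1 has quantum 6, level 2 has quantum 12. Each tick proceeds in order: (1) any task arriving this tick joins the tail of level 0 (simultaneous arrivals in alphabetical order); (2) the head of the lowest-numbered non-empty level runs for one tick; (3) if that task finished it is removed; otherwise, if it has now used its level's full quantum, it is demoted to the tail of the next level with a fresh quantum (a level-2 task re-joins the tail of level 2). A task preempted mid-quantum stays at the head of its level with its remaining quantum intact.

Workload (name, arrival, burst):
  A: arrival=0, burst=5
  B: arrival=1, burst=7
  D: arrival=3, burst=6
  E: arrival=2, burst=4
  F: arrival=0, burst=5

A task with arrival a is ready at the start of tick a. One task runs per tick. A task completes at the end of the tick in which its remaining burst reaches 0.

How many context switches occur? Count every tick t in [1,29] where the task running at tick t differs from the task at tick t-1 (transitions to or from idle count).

context switches = 10

t=0: L0/L1/L2 = AF/-/- → run A
t=1: L0/L1/L2 = AFB/-/- → run A
t=2: L0/L1/L2 = AFBE/-/- → run A
t=3: L0/L1/L2 = FBED/A/- → run F
t=4: L0/L1/L2 = FBED/A/- → run F
t=5: L0/L1/L2 = FBED/A/- → run F
t=6: L0/L1/L2 = BED/AF/- → run B
t=7: L0/L1/L2 = BED/AF/- → run B
t=8: L0/L1/L2 = BED/AF/- → run B
t=9: L0/L1/L2 = ED/AFB/- → run E
t=10: L0/L1/L2 = ED/AFB/- → run E
t=11: L0/L1/L2 = ED/AFB/- → run E
t=12: L0/L1/L2 = D/AFBE/- → run D
t=13: L0/L1/L2 = D/AFBE/- → run D
t=14: L0/L1/L2 = D/AFBE/- → run D
t=15: L0/L1/L2 = -/AFBED/- → run A
t=16: L0/L1/L2 = -/AFBED/- → run A
t=17: L0/L1/L2 = -/FBED/- → run F
t=18: L0/L1/L2 = -/FBED/- → run F
t=19: L0/L1/L2 = -/BED/- → run B
t=20: L0/L1/L2 = -/BED/- → run B
t=21: L0/L1/L2 = -/BED/- → run B
t=22: L0/L1/L2 = -/BED/- → run B
t=23: L0/L1/L2 = -/ED/- → run E
t=24: L0/L1/L2 = -/D/- → run D
t=25: L0/L1/L2 = -/D/- → run D
t=26: L0/L1/L2 = -/D/- → run D
t=27: (idle)
t=28: (idle)
t=29: (idle)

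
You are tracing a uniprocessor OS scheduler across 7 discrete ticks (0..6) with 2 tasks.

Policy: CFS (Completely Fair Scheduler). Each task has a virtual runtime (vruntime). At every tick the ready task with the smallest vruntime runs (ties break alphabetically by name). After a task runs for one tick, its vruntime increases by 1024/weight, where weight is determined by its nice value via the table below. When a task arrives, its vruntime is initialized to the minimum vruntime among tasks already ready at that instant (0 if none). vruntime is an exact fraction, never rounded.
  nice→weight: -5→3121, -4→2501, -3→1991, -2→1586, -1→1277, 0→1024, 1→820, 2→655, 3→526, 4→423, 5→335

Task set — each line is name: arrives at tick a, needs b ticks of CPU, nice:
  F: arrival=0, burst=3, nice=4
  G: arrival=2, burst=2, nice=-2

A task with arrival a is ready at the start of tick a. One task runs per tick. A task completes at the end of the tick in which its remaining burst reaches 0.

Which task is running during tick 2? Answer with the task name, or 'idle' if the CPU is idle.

running at tick 2 = F

t=0: vr[F=0] → run F
t=1: vr[F=1024/423] → run F
t=2: vr[F=2048/423 G=2048/423] → run F
t=3: vr[G=2048/423] → run G
t=4: vr[G=1840640/335439] → run G
t=5: (idle)
t=6: (idle)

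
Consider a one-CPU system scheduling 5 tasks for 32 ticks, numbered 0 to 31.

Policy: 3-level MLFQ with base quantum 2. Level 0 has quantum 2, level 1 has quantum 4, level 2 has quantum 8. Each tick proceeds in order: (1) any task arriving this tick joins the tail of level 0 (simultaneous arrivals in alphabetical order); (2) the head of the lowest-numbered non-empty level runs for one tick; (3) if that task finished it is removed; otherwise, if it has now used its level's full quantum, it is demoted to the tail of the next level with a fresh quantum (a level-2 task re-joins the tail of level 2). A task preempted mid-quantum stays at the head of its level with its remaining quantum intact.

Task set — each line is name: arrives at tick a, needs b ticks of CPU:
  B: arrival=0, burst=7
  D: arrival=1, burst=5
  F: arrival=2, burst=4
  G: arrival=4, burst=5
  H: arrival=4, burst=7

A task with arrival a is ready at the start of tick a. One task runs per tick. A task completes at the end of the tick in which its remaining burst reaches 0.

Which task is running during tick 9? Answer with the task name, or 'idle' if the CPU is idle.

t=0: L0/L1/L2 = B/-/- → run B
t=1: L0/L1/L2 = BD/-/- → run B
t=2: L0/L1/L2 = DF/B/- → run D
t=3: L0/L1/L2 = DF/B/- → run D
t=4: L0/L1/L2 = FGH/BD/- → run F
t=5: L0/L1/L2 = FGH/BD/- → run F
t=6: L0/L1/L2 = GH/BDF/- → run G
t=7: L0/L1/L2 = GH/BDF/- → run G
t=8: L0/L1/L2 = H/BDFG/- → run H
t=9: L0/L1/L2 = H/BDFG/- → run H
t=10: L0/L1/L2 = -/BDFGH/- → run B
t=11: L0/L1/L2 = -/BDFGH/- → run B
t=12: L0/L1/L2 = -/BDFGH/- → run B
t=13: L0/L1/L2 = -/BDFGH/- → run B
t=14: L0/L1/L2 = -/DFGH/B → run D
t=15: L0/L1/L2 = -/DFGH/B → run D
t=16: L0/L1/L2 = -/DFGH/B → run D
t=17: L0/L1/L2 = -/FGH/B → run F
t=18: L0/L1/L2 = -/FGH/B → run F
t=19: L0/L1/L2 = -/GH/B → run G
t=20: L0/L1/L2 = -/GH/B → run G
t=21: L0/L1/L2 = -/GH/B → run G
t=22: L0/L1/L2 = -/H/B → run H
t=23: L0/L1/L2 = -/H/B → run H
t=24: L0/L1/L2 = -/H/B → run H
t=25: L0/L1/L2 = -/H/B → run H
t=26: L0/L1/L2 = -/-/BH → run B
t=27: L0/L1/L2 = -/-/H → run H
t=28: (idle)
t=29: (idle)
t=30: (idle)
t=31: (idle)

running at tick 9 = H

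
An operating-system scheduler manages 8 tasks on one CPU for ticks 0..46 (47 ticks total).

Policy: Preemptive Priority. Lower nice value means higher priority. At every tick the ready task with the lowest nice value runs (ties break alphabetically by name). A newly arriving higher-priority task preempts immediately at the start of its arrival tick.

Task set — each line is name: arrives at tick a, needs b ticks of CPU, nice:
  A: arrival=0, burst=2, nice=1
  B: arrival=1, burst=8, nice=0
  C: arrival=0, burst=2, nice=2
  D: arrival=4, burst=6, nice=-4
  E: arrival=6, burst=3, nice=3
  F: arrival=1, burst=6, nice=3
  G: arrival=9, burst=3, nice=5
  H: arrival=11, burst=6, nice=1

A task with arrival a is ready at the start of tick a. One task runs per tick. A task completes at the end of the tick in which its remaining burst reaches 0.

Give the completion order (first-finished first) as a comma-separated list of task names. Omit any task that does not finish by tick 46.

completion order = D, B, A, H, C, E, F, G

t=0: ready={A,C} → run A
t=1: ready={A,B,C,F} → run B
t=2: ready={A,B,C,F} → run B
t=3: ready={A,B,C,F} → run B
t=4: ready={A,B,C,D,F} → run D
t=5: ready={A,B,C,D,F} → run D
t=6: ready={A,B,C,D,E,F} → run D
t=7: ready={A,B,C,D,E,F} → run D
t=8: ready={A,B,C,D,E,F} → run D
t=9: ready={A,B,C,D,E,F,G} → run D
t=10: ready={A,B,C,E,F,G} → run B
t=11: ready={A,B,C,E,F,G,H} → run B
t=12: ready={A,B,C,E,F,G,H} → run B
t=13: ready={A,B,C,E,F,G,H} → run B
t=14: ready={A,B,C,E,F,G,H} → run B
t=15: ready={A,C,E,F,G,H} → run A
t=16: ready={C,E,F,G,H} → run H
t=17: ready={C,E,F,G,H} → run H
t=18: ready={C,E,F,G,H} → run H
t=19: ready={C,E,F,G,H} → run H
t=20: ready={C,E,F,G,H} → run H
t=21: ready={C,E,F,G,H} → run H
t=22: ready={C,E,F,G} → run C
t=23: ready={C,E,F,G} → run C
t=24: ready={E,F,G} → run E
t=25: ready={E,F,G} → run E
t=26: ready={E,F,G} → run E
t=27: ready={F,G} → run F
t=28: ready={F,G} → run F
t=29: ready={F,G} → run F
t=30: ready={F,G} → run F
t=31: ready={F,G} → run F
t=32: ready={F,G} → run F
t=33: ready={G} → run G
t=34: ready={G} → run G
t=35: ready={G} → run G
t=36: (idle)
t=37: (idle)
t=38: (idle)
t=39: (idle)
t=40: (idle)
t=41: (idle)
t=42: (idle)
t=43: (idle)
t=44: (idle)
t=45: (idle)
t=46: (idle)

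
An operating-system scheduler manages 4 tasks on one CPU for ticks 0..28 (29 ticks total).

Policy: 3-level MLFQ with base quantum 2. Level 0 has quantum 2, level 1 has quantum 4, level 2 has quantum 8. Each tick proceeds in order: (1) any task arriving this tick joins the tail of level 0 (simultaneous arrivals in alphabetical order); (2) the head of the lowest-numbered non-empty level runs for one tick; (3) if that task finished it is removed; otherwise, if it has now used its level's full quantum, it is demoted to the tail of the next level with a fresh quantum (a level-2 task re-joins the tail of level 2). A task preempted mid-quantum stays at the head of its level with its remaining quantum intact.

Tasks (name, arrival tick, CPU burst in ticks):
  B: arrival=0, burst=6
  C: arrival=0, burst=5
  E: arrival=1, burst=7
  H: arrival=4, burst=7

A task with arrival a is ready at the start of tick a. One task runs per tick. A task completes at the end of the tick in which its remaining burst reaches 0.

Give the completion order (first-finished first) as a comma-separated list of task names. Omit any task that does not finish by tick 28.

completion order = B, C, E, H

t=0: L0/L1/L2 = BC/-/- → run B
t=1: L0/L1/L2 = BCE/-/- → run B
t=2: L0/L1/L2 = CE/B/- → run C
t=3: L0/L1/L2 = CE/B/- → run C
t=4: L0/L1/L2 = EH/BC/- → run E
t=5: L0/L1/L2 = EH/BC/- → run E
t=6: L0/L1/L2 = H/BCE/- → run H
t=7: L0/L1/L2 = H/BCE/- → run H
t=8: L0/L1/L2 = -/BCEH/- → run B
t=9: L0/L1/L2 = -/BCEH/- → run B
t=10: L0/L1/L2 = -/BCEH/- → run B
t=11: L0/L1/L2 = -/BCEH/- → run B
t=12: L0/L1/L2 = -/CEH/- → run C
t=13: L0/L1/L2 = -/CEH/- → run C
t=14: L0/L1/L2 = -/CEH/- → run C
t=15: L0/L1/L2 = -/EH/- → run E
t=16: L0/L1/L2 = -/EH/- → run E
t=17: L0/L1/L2 = -/EH/- → run E
t=18: L0/L1/L2 = -/EH/- → run E
t=19: L0/L1/L2 = -/H/E → run H
t=20: L0/L1/L2 = -/H/E → run H
t=21: L0/L1/L2 = -/H/E → run H
t=22: L0/L1/L2 = -/H/E → run H
t=23: L0/L1/L2 = -/-/EH → run E
t=24: L0/L1/L2 = -/-/H → run H
t=25: (idle)
t=26: (idle)
t=27: (idle)
t=28: (idle)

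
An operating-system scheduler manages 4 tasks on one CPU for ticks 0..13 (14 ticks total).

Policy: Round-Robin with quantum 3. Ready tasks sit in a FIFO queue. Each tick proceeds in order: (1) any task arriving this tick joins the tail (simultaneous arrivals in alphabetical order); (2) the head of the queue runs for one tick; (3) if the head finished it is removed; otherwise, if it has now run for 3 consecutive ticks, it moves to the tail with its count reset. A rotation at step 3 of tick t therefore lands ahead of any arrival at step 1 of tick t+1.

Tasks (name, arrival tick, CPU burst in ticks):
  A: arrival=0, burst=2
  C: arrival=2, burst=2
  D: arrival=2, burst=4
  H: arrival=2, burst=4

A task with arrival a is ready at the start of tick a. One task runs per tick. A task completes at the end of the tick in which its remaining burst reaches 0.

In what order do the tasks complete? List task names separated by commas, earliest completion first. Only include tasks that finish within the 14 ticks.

t=0: queue=[A] q_used=0 → run A
t=1: queue=[A] q_used=1 → run A
t=2: queue=[C,D,H] q_used=0 → run C
t=3: queue=[C,D,H] q_used=1 → run C
t=4: queue=[D,H] q_used=0 → run D
t=5: queue=[D,H] q_used=1 → run D
t=6: queue=[D,H] q_used=2 → run D
t=7: queue=[H,D] q_used=0 → run H
t=8: queue=[H,D] q_used=1 → run H
t=9: queue=[H,D] q_used=2 → run H
t=10: queue=[D,H] q_used=0 → run D
t=11: queue=[H] q_used=0 → run H
t=12: (idle)
t=13: (idle)

completion order = A, C, D, H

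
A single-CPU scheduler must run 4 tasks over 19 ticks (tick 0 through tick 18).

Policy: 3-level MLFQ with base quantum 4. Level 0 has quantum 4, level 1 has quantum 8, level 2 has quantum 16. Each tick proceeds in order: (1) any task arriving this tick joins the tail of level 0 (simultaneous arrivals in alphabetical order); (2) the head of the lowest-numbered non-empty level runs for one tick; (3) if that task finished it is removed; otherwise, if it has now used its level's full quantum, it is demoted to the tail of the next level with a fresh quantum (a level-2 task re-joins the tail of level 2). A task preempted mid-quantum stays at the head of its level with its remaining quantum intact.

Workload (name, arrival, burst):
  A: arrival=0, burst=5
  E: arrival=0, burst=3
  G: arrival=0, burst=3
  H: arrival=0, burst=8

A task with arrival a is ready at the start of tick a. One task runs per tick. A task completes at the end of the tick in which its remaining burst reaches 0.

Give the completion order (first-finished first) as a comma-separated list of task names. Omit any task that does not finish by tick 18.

completion order = E, G, A, H

t=0: L0/L1/L2 = AEGH/-/- → run A
t=1: L0/L1/L2 = AEGH/-/- → run A
t=2: L0/L1/L2 = AEGH/-/- → run A
t=3: L0/L1/L2 = AEGH/-/- → run A
t=4: L0/L1/L2 = EGH/A/- → run E
t=5: L0/L1/L2 = EGH/A/- → run E
t=6: L0/L1/L2 = EGH/A/- → run E
t=7: L0/L1/L2 = GH/A/- → run G
t=8: L0/L1/L2 = GH/A/- → run G
t=9: L0/L1/L2 = GH/A/- → run G
t=10: L0/L1/L2 = H/A/- → run H
t=11: L0/L1/L2 = H/A/- → run H
t=12: L0/L1/L2 = H/A/- → run H
t=13: L0/L1/L2 = H/A/- → run H
t=14: L0/L1/L2 = -/AH/- → run A
t=15: L0/L1/L2 = -/H/- → run H
t=16: L0/L1/L2 = -/H/- → run H
t=17: L0/L1/L2 = -/H/- → run H
t=18: L0/L1/L2 = -/H/- → run H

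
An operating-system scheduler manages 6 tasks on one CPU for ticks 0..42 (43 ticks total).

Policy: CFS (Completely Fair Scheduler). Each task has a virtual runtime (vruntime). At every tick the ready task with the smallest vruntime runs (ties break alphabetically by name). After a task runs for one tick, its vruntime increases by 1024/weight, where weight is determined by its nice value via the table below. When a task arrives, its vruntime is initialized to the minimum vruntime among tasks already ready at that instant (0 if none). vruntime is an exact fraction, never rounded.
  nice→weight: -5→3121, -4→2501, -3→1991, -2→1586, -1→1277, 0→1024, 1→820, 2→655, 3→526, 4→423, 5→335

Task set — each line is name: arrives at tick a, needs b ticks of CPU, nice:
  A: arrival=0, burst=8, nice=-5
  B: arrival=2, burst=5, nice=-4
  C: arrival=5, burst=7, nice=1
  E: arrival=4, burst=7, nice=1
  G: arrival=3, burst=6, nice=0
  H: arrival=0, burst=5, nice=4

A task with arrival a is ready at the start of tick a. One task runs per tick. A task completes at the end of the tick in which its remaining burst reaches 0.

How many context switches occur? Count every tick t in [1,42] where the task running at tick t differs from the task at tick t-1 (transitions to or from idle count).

t=0: vr[A=0 H=0] → run A
t=1: vr[A=1024/3121 H=0] → run H
t=2: vr[A=1024/3121 B=1024/3121 H=1024/423] → run A
t=3: vr[A=2048/3121 B=1024/3121 G=1024/3121 H=1024/423] → run B
t=4: vr[A=2048/3121 B=5756928/7805621 E=1024/3121 G=1024/3121 H=1024/423] → run E
t=5: vr[A=2048/3121 B=5756928/7805621 C=1024/3121 E=1008896/639805 G=1024/3121 H=1024/423] → run C
t=6: vr[A=2048/3121 B=5756928/7805621 C=1008896/639805 E=1008896/639805 G=1024/3121 H=1024/423] → run G
t=7: vr[A=2048/3121 B=5756928/7805621 C=1008896/639805 E=1008896/639805 G=4145/3121 H=1024/423] → run A
t=8: vr[A=3072/3121 B=5756928/7805621 C=1008896/639805 E=1008896/639805 G=4145/3121 H=1024/423] → run B
t=9: vr[A=3072/3121 B=8952832/7805621 C=1008896/639805 E=1008896/639805 G=4145/3121 H=1024/423] → run A
t=10: vr[A=4096/3121 B=8952832/7805621 C=1008896/639805 E=1008896/639805 G=4145/3121 H=1024/423] → run B
t=11: vr[A=4096/3121 B=12148736/7805621 C=1008896/639805 E=1008896/639805 G=4145/3121 H=1024/423] → run A
t=12: vr[A=5120/3121 B=12148736/7805621 C=1008896/639805 E=1008896/639805 G=4145/3121 H=1024/423] → run G
t=13: vr[A=5120/3121 B=12148736/7805621 C=1008896/639805 E=1008896/639805 G=7266/3121 H=1024/423] → run B
t=14: vr[A=5120/3121 B=15344640/7805621 C=1008896/639805 E=1008896/639805 G=7266/3121 H=1024/423] → run C
t=15: vr[A=5120/3121 B=15344640/7805621 C=1807872/639805 E=1008896/639805 G=7266/3121 H=1024/423] → run E
t=16: vr[A=5120/3121 B=15344640/7805621 C=1807872/639805 E=1807872/639805 G=7266/3121 H=1024/423] → run A
t=17: vr[A=6144/3121 B=15344640/7805621 C=1807872/639805 E=1807872/639805 G=7266/3121 H=1024/423] → run B
t=18: vr[A=6144/3121 C=1807872/639805 E=1807872/639805 G=7266/3121 H=1024/423] → run A
t=19: vr[A=7168/3121 C=1807872/639805 E=1807872/639805 G=7266/3121 H=1024/423] → run A
t=20: vr[C=1807872/639805 E=1807872/639805 G=7266/3121 H=1024/423] → run G
t=21: vr[C=1807872/639805 E=1807872/639805 G=10387/3121 H=1024/423] → run H
t=22: vr[C=1807872/639805 E=1807872/639805 G=10387/3121 H=2048/423] → run C
t=23: vr[C=2606848/639805 E=1807872/639805 G=10387/3121 H=2048/423] → run E
t=24: vr[C=2606848/639805 E=2606848/639805 G=10387/3121 H=2048/423] → run G
t=25: vr[C=2606848/639805 E=2606848/639805 G=13508/3121 H=2048/423] → run C
t=26: vr[C=3405824/639805 E=2606848/639805 G=13508/3121 H=2048/423] → run E
t=27: vr[C=3405824/639805 E=3405824/639805 G=13508/3121 H=2048/423] → run G
t=28: vr[C=3405824/639805 E=3405824/639805 G=16629/3121 H=2048/423] → run H
t=29: vr[C=3405824/639805 E=3405824/639805 G=16629/3121 H=1024/141] → run C
t=30: vr[C=840960/127961 E=3405824/639805 G=16629/3121 H=1024/141] → run E
t=31: vr[C=840960/127961 E=840960/127961 G=16629/3121 H=1024/141] → run G
t=32: vr[C=840960/127961 E=840960/127961 H=1024/141] → run C
t=33: vr[C=5003776/639805 E=840960/127961 H=1024/141] → run E
t=34: vr[C=5003776/639805 E=5003776/639805 H=1024/141] → run H
t=35: vr[C=5003776/639805 E=5003776/639805 H=4096/423] → run C
t=36: vr[E=5003776/639805 H=4096/423] → run E
t=37: vr[H=4096/423] → run H
t=38: (idle)
t=39: (idle)
t=40: (idle)
t=41: (idle)
t=42: (idle)

context switches = 37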